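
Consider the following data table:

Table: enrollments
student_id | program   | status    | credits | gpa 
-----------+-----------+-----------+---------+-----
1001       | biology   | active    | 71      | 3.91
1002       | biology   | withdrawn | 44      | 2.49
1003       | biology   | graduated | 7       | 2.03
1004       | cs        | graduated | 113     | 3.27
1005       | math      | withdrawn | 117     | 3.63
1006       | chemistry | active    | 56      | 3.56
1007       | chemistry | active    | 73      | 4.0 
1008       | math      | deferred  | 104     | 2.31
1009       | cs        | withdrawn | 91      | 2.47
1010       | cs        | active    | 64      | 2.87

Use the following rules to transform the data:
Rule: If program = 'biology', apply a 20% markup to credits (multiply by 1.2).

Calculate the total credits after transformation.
764.4

Step 1: Records with program = 'biology' have total credits = 122
Step 2: Apply multiplier: 122 × 1.2 = 146.4
Step 3: Other records total: 618
Step 4: Final sum = 146.4 + 618 = 764.4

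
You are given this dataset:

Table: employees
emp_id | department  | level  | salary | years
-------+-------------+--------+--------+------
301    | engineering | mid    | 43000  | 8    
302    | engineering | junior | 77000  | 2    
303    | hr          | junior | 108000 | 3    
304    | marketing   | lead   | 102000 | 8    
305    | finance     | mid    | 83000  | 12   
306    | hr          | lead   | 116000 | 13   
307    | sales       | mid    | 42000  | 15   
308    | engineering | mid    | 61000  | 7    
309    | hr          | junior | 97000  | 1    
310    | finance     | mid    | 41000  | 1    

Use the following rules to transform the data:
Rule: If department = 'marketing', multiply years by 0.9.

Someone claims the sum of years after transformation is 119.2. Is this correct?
No, the correct result is 69.2.

Step 1: Calculate the correct sum after transformation
Step 2: Apply multiplier 0.9 to records where department = 'marketing'
Step 3: Correct result = 69.2
Step 4: Claimed result = 119.2
Step 5: 69.2 ≠ 119.2
Conclusion: The claimed result is incorrect. The correct answer is 69.2.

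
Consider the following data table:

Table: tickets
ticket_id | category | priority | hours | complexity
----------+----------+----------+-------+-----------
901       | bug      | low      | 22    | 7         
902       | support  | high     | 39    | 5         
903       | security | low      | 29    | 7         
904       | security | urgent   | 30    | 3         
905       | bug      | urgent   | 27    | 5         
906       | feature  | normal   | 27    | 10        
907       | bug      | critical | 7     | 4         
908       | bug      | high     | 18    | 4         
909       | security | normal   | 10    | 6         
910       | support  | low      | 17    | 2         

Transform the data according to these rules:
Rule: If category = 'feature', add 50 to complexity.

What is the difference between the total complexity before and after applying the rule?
50

Step 1: Original sum of complexity = 53
Step 2: 1 records have category = 'feature'
Step 3: Each affected record changes by 50
Step 4: Total change = 1 × 50 = 50
Step 5: New sum = 53 + 50 = 103
Step 6: Difference = |103 - 53| = 50
        (Sum increased by 50)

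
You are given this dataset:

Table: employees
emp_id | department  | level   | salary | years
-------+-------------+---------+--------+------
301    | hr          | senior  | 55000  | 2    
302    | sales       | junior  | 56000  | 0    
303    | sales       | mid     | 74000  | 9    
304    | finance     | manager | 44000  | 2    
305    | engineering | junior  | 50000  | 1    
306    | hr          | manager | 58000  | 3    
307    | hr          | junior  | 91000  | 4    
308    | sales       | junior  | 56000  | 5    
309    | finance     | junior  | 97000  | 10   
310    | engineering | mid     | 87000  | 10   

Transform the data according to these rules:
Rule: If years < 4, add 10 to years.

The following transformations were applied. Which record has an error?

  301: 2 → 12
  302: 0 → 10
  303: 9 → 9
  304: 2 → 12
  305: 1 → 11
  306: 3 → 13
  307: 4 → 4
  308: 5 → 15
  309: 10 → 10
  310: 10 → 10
Record 308 has an error. The correct transformed value should be 5, not 15.

Step 1: Check each record against the rule
Step 2: Record 308 has years = 5
Step 3: Since 5 >= 4, the bonus should not have been applied
Step 4: Correct value = 5, but claimed value = 15
Conclusion: Record 308 has the error.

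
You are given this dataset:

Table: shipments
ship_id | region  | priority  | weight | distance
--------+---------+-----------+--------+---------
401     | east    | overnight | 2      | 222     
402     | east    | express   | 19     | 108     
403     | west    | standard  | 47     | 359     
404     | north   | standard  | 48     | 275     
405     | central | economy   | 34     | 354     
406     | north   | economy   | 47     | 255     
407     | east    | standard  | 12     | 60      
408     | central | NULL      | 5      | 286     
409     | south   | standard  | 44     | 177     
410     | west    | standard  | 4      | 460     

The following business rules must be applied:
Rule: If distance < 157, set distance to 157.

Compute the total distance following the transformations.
2702

Step 1: 2 records have distance < 157
Step 2: These records originally summed to 168
Step 3: After setting to minimum: 2 × 157 = 314
Step 4: Unaffected records sum: 2388
Step 5: Final sum = 314 + 2388 = 2702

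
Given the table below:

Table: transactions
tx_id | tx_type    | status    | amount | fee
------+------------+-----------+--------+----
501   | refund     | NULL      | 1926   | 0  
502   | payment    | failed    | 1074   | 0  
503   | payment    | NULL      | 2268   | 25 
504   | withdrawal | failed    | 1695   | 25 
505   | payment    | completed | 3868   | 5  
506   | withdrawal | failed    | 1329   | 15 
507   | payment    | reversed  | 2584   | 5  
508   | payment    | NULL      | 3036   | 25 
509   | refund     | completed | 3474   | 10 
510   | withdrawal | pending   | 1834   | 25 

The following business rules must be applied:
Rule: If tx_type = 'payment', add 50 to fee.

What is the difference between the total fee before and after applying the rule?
250

Step 1: Original sum of fee = 135
Step 2: 5 records have tx_type = 'payment'
Step 3: Each affected record changes by 50
Step 4: Total change = 5 × 50 = 250
Step 5: New sum = 135 + 250 = 385
Step 6: Difference = |385 - 135| = 250
        (Sum increased by 250)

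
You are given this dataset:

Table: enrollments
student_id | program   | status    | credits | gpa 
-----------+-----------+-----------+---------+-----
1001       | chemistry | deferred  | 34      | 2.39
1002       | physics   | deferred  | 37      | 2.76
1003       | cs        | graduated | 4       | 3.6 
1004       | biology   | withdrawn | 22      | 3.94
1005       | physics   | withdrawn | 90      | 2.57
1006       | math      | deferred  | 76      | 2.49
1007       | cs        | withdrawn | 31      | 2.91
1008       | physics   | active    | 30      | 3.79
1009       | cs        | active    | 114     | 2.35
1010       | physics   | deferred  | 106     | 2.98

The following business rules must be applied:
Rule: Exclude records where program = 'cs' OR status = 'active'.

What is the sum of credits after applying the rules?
365

Step 1: Find records where program = 'cs' OR status = 'active'
Step 2: 4 records match, summing to 179
Step 3: Original sum: 544
Step 4: Remaining sum = 544 - 179 = 365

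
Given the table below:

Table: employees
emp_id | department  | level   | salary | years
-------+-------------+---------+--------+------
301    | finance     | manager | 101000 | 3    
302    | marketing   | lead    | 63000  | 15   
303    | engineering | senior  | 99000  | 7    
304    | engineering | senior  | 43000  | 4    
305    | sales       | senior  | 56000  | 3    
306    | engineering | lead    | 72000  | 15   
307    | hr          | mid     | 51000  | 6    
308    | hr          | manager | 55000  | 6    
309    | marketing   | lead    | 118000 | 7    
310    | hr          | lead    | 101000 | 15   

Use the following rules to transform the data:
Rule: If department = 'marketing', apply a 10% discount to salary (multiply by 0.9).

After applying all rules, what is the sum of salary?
740900.0

Step 1: Records with department = 'marketing' have total salary = 181000
Step 2: Apply multiplier: 181000 × 0.9 = 162900.0
Step 3: Other records total: 578000
Step 4: Final sum = 162900.0 + 578000 = 740900.0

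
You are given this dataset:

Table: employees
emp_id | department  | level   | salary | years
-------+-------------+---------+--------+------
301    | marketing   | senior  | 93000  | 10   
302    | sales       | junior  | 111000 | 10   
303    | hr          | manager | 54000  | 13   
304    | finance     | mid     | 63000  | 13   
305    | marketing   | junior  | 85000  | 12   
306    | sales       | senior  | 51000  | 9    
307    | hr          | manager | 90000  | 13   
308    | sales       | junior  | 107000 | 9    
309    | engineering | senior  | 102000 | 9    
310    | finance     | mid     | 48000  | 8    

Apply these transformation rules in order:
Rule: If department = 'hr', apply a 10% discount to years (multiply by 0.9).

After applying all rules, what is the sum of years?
103.4

Step 1: Records with department = 'hr' have total years = 26
Step 2: Apply multiplier: 26 × 0.9 = 23.4
Step 3: Other records total: 80
Step 4: Final sum = 23.4 + 80 = 103.4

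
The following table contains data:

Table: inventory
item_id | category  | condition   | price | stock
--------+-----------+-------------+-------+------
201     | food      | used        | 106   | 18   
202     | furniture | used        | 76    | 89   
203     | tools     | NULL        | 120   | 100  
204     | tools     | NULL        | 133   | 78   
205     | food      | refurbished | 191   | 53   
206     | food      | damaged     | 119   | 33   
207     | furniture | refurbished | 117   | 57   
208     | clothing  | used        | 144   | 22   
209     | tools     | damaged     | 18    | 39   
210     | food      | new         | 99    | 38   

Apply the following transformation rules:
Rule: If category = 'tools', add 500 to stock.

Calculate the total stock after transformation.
2027

Step 1: Count records where category = 'tools': 3
Step 2: Total bonus added: 3 × 500 = 1500
Step 3: Original sum of stock: 527
Step 4: Final sum = 527 + 1500 = 2027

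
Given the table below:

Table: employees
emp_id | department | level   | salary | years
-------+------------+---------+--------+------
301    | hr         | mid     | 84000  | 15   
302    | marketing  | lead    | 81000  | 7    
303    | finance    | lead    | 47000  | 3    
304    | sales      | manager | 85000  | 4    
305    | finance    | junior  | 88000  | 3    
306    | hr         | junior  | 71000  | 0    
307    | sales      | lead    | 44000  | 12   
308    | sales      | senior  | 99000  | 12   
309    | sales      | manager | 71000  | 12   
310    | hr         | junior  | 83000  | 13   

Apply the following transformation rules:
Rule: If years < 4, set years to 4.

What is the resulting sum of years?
87

Step 1: 3 records have years < 4
Step 2: These records originally summed to 6
Step 3: After setting to minimum: 3 × 4 = 12
Step 4: Unaffected records sum: 75
Step 5: Final sum = 12 + 75 = 87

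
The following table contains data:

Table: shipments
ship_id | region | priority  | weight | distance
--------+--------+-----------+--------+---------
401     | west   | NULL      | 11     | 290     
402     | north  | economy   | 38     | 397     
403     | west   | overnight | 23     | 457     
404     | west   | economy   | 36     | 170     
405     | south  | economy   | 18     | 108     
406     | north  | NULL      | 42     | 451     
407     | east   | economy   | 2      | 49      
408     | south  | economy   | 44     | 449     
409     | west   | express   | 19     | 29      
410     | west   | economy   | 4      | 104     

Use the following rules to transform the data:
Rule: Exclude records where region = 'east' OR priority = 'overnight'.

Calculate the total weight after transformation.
212

Step 1: Find records where region = 'east' OR priority = 'overnight'
Step 2: 2 records match, summing to 25
Step 3: Original sum: 237
Step 4: Remaining sum = 237 - 25 = 212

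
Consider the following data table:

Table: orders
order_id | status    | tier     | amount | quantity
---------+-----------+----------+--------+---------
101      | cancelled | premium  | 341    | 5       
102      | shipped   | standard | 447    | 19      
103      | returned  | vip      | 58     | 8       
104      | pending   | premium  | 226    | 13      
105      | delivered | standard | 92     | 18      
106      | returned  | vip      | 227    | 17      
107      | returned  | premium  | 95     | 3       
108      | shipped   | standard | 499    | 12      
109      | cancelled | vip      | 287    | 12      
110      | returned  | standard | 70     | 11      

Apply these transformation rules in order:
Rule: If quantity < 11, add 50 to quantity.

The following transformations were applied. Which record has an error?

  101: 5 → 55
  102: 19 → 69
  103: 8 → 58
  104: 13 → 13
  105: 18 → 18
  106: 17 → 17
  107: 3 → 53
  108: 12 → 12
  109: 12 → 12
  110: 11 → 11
Record 102 has an error. The correct transformed value should be 19, not 69.

Step 1: Check each record against the rule
Step 2: Record 102 has quantity = 19
Step 3: Since 19 >= 11, the bonus should not have been applied
Step 4: Correct value = 19, but claimed value = 69
Conclusion: Record 102 has the error.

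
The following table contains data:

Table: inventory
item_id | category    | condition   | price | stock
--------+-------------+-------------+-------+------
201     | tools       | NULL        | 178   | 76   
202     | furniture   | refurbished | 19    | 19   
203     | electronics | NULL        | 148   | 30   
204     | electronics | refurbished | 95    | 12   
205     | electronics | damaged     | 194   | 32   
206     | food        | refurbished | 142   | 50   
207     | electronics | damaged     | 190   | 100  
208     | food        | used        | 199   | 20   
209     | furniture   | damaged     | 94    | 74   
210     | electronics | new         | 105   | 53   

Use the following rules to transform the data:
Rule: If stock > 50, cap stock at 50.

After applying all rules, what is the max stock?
50

Step 1: Original maximum stock = 100
Step 2: Apply cap at 50
Step 3: 4 records had stock > 50 and were capped
Step 4: Maximum after transformation = 50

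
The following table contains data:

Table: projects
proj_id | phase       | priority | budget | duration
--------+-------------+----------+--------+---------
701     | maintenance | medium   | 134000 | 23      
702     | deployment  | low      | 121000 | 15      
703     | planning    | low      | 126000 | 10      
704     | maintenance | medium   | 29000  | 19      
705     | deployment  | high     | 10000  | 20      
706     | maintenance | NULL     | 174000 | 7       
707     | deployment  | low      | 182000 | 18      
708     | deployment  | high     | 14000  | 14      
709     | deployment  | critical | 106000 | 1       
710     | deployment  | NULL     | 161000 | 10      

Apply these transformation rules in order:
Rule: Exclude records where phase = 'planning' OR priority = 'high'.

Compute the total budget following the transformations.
907000

Step 1: Find records where phase = 'planning' OR priority = 'high'
Step 2: 3 records match, summing to 150000
Step 3: Original sum: 1057000
Step 4: Remaining sum = 1057000 - 150000 = 907000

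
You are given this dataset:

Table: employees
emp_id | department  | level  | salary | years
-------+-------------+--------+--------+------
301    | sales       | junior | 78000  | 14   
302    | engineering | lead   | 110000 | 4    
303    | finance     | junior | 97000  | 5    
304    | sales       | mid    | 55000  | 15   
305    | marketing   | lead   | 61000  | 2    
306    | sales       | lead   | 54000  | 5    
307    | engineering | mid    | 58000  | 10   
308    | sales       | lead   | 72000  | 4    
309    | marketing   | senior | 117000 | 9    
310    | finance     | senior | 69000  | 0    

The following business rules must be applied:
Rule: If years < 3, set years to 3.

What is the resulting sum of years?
72

Step 1: 2 records have years < 3
Step 2: These records originally summed to 2
Step 3: After setting to minimum: 2 × 3 = 6
Step 4: Unaffected records sum: 66
Step 5: Final sum = 6 + 66 = 72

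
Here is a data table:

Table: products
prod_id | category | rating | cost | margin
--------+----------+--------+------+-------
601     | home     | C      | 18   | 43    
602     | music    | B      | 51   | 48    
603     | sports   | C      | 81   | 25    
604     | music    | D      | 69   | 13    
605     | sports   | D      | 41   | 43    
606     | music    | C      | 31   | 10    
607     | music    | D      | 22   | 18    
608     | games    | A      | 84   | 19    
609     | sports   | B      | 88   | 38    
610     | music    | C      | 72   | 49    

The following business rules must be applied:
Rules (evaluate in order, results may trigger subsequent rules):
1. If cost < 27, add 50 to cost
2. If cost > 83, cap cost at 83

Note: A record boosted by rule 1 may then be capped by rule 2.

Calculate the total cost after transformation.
651

Step 1: Apply rule 1 to records with cost < 27
  - 2 records get bonus of 50
  - Of these, 0 records then exceed 83 and get capped
Step 2: Apply rule 2 to records with cost > 83
  - 2 records (original) are capped
Step 3: Calculate final sum = 651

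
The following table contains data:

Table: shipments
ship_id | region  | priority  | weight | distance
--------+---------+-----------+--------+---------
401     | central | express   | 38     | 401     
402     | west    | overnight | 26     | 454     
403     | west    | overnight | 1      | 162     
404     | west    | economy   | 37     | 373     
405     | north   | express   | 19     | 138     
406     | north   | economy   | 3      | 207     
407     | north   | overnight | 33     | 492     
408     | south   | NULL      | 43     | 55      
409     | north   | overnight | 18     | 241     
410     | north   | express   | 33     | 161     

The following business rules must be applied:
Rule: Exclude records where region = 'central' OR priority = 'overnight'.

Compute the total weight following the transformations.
135

Step 1: Find records where region = 'central' OR priority = 'overnight'
Step 2: 5 records match, summing to 116
Step 3: Original sum: 251
Step 4: Remaining sum = 251 - 116 = 135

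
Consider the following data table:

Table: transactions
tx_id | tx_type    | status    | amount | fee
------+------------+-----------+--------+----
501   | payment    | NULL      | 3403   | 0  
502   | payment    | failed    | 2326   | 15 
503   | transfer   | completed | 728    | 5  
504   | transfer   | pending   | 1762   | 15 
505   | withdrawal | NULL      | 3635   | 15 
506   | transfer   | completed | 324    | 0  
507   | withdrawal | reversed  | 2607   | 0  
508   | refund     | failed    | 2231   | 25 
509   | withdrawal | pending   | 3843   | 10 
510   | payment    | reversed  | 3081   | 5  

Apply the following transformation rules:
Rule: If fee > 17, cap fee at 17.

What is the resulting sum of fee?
82

Step 1: 1 records have fee > 17
Step 2: These records originally summed to 25
Step 3: After capping: 1 × 17 = 17
Step 4: Unaffected records sum: 65
Step 5: Final sum = 17 + 65 = 82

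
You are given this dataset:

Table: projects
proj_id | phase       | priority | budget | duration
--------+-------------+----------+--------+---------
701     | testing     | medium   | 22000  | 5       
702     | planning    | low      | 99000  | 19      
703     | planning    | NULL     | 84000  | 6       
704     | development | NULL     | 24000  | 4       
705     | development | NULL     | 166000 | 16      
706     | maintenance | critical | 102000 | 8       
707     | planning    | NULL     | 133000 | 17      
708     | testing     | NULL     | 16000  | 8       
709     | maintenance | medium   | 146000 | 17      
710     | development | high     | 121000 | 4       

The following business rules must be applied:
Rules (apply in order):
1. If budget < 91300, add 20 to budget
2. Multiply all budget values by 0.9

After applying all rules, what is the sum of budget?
821772.0

Step 1: Apply Rule 1 - Add 20 to records with budget < 91300
  - 4 records affected: 146000 + (4 × 20) = 146080
  - Unaffected records: 767000
  - Sum after Rule 1: 913080
Step 2: Apply Rule 2 - Multiply all by 0.9
  - 913080 × 0.9 = 821772.0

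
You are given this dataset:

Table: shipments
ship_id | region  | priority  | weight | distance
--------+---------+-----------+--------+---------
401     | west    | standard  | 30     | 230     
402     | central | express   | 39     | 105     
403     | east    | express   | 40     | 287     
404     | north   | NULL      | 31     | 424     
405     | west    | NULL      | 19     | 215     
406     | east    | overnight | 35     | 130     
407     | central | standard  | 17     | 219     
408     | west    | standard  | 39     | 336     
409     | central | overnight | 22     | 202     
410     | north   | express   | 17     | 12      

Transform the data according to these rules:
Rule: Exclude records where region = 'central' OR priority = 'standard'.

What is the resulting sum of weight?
142

Step 1: Find records where region = 'central' OR priority = 'standard'
Step 2: 5 records match, summing to 147
Step 3: Original sum: 289
Step 4: Remaining sum = 289 - 147 = 142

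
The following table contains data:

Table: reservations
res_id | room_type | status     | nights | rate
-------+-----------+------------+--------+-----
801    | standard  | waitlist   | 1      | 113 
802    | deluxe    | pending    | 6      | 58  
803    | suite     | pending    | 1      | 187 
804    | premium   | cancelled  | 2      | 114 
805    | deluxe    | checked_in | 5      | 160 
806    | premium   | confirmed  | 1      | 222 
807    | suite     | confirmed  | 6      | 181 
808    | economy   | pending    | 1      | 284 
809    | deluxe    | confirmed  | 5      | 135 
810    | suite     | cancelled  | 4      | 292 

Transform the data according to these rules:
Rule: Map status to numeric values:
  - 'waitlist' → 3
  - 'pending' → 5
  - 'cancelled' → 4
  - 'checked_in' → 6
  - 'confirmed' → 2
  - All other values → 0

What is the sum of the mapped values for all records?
38

Step 1: Apply mapping to each record
Step 2: Count by status:
  'waitlist': 1 records × 3 = 3
  'pending': 3 records × 5 = 15
  'cancelled': 2 records × 4 = 8
  'checked_in': 1 records × 6 = 6
  'confirmed': 3 records × 2 = 6
Step 3: Sum all mapped values = 38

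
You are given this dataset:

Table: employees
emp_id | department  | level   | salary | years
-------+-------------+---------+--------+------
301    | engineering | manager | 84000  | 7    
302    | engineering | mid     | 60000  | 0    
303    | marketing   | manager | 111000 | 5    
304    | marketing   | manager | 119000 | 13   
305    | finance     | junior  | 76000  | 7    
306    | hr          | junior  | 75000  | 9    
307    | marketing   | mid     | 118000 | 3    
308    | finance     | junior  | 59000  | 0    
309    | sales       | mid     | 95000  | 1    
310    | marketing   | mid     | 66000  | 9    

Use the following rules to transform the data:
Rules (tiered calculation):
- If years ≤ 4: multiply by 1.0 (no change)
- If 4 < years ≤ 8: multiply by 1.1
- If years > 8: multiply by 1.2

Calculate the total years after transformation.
62.1

Step 1: Tier 1 (years ≤ 4): 4 records, sum = 4 × 1.0 = 4.0
Step 2: Tier 2 (4 < years ≤ 8): 3 records, sum = 19 × 1.1 = 20.9
Step 3: Tier 3 (years > 8): 3 records, sum = 31 × 1.2 = 37.2
Step 4: Final sum = 4.0 + 20.9 + 37.2 = 62.1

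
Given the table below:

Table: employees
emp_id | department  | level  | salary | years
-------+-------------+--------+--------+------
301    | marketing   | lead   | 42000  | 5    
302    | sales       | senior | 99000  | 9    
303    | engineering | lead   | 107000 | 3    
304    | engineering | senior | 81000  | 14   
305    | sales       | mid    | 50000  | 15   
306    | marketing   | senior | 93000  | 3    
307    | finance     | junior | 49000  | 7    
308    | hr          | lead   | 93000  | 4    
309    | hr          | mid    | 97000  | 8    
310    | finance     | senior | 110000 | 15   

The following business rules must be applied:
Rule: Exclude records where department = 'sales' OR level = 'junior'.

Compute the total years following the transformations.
52

Step 1: Find records where department = 'sales' OR level = 'junior'
Step 2: 3 records match, summing to 31
Step 3: Original sum: 83
Step 4: Remaining sum = 83 - 31 = 52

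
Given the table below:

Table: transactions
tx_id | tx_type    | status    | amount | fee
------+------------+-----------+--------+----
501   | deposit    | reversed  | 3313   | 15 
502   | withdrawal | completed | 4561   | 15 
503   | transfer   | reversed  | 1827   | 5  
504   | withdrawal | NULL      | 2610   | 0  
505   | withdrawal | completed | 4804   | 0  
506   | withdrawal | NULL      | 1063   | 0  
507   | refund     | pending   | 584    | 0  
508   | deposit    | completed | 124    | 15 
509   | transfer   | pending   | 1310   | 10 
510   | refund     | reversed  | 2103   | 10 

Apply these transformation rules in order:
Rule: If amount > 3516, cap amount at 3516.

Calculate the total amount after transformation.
19966

Step 1: 2 records have amount > 3516
Step 2: These records originally summed to 9365
Step 3: After capping: 2 × 3516 = 7032
Step 4: Unaffected records sum: 12934
Step 5: Final sum = 7032 + 12934 = 19966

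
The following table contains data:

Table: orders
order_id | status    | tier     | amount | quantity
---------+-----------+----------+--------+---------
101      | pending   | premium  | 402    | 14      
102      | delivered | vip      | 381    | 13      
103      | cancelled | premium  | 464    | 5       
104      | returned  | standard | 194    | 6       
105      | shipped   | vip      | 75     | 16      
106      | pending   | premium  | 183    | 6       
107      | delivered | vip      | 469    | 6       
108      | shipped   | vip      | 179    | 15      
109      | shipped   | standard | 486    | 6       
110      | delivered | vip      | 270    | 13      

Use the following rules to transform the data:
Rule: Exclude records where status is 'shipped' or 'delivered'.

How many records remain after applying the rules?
4

Step 1: Count records to exclude
  - 3 (shipped) + 3 (delivered) = 6 records
Step 2: Total records: 10
Step 3: Remaining = 10 - 6 = 4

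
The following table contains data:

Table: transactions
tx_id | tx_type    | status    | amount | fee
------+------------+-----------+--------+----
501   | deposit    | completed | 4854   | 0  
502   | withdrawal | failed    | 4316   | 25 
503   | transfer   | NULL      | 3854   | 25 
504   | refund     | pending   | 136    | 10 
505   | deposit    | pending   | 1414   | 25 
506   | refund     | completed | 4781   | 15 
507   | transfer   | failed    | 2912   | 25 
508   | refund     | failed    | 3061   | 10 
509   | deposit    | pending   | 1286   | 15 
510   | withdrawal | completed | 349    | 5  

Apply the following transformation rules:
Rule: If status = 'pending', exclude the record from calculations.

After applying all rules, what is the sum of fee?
105

Step 1: Identify records where status = 'pending'
Step 2: The excluded records sum to 50
Step 3: Original total fee = 155
Step 4: Remaining total = 155 - 50 = 105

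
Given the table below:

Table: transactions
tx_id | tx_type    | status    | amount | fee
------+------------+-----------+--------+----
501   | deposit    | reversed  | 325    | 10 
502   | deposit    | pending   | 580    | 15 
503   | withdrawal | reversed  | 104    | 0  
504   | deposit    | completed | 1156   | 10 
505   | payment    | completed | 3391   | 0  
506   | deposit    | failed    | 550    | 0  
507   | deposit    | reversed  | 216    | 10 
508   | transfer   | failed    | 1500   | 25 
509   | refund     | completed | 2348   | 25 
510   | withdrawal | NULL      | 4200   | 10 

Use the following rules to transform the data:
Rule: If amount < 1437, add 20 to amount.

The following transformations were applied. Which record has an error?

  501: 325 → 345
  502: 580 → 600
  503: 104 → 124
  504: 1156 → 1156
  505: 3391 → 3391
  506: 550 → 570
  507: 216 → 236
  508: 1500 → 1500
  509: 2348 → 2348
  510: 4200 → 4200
Record 504 has an error. The correct transformed value should be 1176, not 1156.

Step 1: Check each record against the rule
Step 2: Record 504 has amount = 1156
Step 3: Since 1156 < 1437, the bonus should have been applied
Step 4: Correct value = 1176, but claimed value = 1156
Conclusion: Record 504 has the error.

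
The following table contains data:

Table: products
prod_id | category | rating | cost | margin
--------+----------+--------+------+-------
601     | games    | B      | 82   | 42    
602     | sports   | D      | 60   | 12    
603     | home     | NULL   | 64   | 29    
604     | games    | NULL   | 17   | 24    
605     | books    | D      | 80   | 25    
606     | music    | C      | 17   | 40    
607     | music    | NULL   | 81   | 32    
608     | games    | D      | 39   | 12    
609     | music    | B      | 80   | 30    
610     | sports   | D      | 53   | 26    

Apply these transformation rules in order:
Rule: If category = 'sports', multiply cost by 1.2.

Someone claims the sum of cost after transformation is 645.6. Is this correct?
No, the correct result is 595.6.

Step 1: Calculate the correct sum after transformation
Step 2: Apply multiplier 1.2 to records where category = 'sports'
Step 3: Correct result = 595.6
Step 4: Claimed result = 645.6
Step 5: 595.6 ≠ 645.6
Conclusion: The claimed result is incorrect. The correct answer is 595.6.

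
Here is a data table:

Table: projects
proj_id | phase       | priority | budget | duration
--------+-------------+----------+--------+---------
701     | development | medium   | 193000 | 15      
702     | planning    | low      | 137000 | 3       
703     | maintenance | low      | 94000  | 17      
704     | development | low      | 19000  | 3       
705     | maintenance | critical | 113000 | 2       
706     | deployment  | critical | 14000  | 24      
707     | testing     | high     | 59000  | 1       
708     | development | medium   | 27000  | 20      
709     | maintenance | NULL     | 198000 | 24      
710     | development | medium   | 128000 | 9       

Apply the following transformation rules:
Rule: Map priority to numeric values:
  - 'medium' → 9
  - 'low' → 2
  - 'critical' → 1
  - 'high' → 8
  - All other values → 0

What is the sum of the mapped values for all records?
43

Step 1: Apply mapping to each record
Step 2: Count by status:
  'medium': 3 records × 9 = 27
  'low': 3 records × 2 = 6
  'critical': 2 records × 1 = 2
  'high': 1 records × 8 = 8
Step 3: Sum all mapped values = 43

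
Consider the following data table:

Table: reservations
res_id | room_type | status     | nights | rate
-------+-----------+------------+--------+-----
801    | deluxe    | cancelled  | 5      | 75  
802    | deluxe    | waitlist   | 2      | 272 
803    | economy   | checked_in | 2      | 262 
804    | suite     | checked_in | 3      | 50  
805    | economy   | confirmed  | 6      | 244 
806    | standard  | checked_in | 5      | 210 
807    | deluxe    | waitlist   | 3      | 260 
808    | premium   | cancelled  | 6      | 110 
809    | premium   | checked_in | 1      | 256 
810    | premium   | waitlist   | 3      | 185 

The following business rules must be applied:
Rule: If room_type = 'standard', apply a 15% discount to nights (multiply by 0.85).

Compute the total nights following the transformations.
35.25

Step 1: Records with room_type = 'standard' have total nights = 5
Step 2: Apply multiplier: 5 × 0.85 = 4.25
Step 3: Other records total: 31
Step 4: Final sum = 4.25 + 31 = 35.25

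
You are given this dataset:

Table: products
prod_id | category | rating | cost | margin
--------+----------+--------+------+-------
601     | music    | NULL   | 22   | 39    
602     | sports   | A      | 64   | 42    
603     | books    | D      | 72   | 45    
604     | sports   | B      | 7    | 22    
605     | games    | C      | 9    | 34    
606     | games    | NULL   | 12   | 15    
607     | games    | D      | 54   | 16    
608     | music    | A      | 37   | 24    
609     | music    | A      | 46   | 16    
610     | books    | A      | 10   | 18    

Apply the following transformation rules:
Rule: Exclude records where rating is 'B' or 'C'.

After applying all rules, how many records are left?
8

Step 1: Count records to exclude
  - 1 (B) + 1 (C) = 2 records
Step 2: Total records: 10
Step 3: Remaining = 10 - 2 = 8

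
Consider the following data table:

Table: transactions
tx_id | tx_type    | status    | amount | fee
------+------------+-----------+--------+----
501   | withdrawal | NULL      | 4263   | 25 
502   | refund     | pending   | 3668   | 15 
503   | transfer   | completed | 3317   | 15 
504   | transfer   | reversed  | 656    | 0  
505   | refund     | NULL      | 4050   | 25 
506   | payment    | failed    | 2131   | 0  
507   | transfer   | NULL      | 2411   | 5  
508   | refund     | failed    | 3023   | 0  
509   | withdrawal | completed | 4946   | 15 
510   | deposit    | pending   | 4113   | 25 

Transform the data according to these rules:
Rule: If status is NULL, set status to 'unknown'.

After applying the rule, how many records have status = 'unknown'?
3

Step 1: Count records where status IS NULL
Step 2: Found 3 records with NULL status
Step 3: These records will have status set to 'unknown'
Step 4: Records already having status = 'unknown': 0
Step 5: Answer: 3 + 0 = 3 records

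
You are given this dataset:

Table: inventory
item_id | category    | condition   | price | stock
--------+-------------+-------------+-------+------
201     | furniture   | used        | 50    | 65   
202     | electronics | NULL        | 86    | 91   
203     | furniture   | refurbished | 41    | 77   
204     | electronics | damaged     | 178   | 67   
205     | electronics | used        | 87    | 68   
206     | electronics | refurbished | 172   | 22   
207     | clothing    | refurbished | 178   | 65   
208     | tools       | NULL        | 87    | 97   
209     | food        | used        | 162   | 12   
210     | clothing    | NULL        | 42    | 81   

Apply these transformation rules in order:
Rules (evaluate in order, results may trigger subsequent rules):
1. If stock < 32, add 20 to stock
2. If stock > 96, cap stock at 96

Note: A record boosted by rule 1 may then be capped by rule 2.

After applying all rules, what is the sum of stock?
684

Step 1: Apply rule 1 to records with stock < 32
  - 2 records get bonus of 20
  - Of these, 0 records then exceed 96 and get capped
Step 2: Apply rule 2 to records with stock > 96
  - 1 records (original) are capped
Step 3: Calculate final sum = 684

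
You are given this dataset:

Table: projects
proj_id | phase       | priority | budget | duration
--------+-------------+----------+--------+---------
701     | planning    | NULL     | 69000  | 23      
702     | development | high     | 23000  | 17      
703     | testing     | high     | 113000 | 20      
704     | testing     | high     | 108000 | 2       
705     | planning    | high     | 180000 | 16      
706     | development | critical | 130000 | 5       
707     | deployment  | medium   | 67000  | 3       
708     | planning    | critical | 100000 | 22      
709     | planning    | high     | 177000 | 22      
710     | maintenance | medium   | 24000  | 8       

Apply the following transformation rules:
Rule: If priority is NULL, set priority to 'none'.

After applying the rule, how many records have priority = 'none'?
1

Step 1: Count records where priority IS NULL
Step 2: Found 1 records with NULL priority
Step 3: These records will have priority set to 'none'
Step 4: Records already having priority = 'none': 0
Step 5: Answer: 1 + 0 = 1 records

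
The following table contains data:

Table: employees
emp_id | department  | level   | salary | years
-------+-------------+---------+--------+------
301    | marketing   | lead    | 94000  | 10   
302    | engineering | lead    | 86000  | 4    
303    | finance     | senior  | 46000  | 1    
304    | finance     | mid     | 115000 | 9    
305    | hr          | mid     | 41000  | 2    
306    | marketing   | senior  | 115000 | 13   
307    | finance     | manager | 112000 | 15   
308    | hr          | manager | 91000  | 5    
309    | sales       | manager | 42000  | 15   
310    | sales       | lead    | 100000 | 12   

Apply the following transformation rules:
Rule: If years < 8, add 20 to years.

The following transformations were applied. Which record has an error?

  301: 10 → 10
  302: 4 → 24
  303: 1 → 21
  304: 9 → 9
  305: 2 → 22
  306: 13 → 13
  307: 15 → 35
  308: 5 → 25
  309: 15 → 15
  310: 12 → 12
Record 307 has an error. The correct transformed value should be 15, not 35.

Step 1: Check each record against the rule
Step 2: Record 307 has years = 15
Step 3: Since 15 >= 8, the bonus should not have been applied
Step 4: Correct value = 15, but claimed value = 35
Conclusion: Record 307 has the error.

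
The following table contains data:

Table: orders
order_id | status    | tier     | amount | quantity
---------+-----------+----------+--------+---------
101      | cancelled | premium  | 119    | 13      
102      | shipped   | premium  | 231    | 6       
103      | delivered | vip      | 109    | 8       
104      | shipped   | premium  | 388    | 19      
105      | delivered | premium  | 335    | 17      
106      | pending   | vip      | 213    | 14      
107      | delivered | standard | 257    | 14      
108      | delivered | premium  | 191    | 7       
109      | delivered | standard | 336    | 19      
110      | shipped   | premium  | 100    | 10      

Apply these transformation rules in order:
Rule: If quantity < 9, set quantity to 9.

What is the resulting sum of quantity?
133

Step 1: 3 records have quantity < 9
Step 2: These records originally summed to 21
Step 3: After setting to minimum: 3 × 9 = 27
Step 4: Unaffected records sum: 106
Step 5: Final sum = 27 + 106 = 133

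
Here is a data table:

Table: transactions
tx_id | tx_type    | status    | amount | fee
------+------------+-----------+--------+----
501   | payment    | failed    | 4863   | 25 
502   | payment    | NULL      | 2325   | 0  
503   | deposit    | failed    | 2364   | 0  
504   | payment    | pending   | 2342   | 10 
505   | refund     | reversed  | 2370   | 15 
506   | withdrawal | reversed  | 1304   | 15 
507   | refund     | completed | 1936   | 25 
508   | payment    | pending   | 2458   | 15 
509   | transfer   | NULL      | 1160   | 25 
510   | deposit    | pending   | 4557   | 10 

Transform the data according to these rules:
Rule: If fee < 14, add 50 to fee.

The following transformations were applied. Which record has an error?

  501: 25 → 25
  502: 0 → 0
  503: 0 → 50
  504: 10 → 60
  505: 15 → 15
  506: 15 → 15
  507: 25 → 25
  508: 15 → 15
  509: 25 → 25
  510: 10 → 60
Record 502 has an error. The correct transformed value should be 50, not 0.

Step 1: Check each record against the rule
Step 2: Record 502 has fee = 0
Step 3: Since 0 < 14, the bonus should have been applied
Step 4: Correct value = 50, but claimed value = 0
Conclusion: Record 502 has the error.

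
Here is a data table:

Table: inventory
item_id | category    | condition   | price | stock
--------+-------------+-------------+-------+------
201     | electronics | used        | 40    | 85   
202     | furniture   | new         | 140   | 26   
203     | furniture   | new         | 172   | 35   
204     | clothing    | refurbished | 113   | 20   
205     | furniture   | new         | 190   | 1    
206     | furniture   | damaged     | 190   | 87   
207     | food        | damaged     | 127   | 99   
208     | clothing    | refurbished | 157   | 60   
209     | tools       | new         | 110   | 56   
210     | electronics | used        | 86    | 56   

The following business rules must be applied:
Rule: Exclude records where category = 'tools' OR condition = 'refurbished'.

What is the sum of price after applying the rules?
945

Step 1: Find records where category = 'tools' OR condition = 'refurbished'
Step 2: 3 records match, summing to 380
Step 3: Original sum: 1325
Step 4: Remaining sum = 1325 - 380 = 945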